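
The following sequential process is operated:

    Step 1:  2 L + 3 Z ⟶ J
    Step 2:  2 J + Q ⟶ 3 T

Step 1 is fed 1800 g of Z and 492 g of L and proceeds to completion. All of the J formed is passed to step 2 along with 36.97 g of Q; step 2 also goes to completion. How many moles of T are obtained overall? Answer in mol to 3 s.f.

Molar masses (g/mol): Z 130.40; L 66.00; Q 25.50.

4.35 mol

Step 1:
n(Z) = 1800 / 130.40 = 13.80 mol
n(L) = 492.0 / 66.00 = 7.455 mol
n/ν for Z = 13.80/3 = 4.600
n/ν for L = 7.455/2 = 3.728
Smallest n/ν is L → limiting reagent.
n(J) produced = (1/2) × 7.455 = 3.728 mol
Step 2:
n(J) available = 3.728 mol
n(Q) = 36.97 / 25.50 = 1.450 mol
n/ν for J = 3.728/2 = 1.864
n/ν for Q = 1.450/1 = 1.450
Smallest n/ν is Q → limiting reagent.
n(T) = (3/1) × 1.450 = 4.350 mol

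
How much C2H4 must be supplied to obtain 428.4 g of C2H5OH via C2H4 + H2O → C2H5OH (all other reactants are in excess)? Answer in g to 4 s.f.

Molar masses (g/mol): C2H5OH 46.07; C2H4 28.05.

260.8 g

n(C2H5OH) = 428.4 / 46.07 = 9.299 mol
n(C2H4) = (1/1) × 9.299 = 9.299 mol
mass = 9.299 × 28.05 = 260.8 g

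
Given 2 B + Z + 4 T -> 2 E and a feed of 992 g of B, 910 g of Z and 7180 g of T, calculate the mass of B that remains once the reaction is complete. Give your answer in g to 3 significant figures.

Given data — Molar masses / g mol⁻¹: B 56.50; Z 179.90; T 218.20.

420 g

n(B) = 992.0 / 56.50 = 17.56 mol
n(Z) = 910.0 / 179.90 = 5.058 mol
n(T) = 7180 / 218.20 = 32.91 mol
n/ν for B = 17.56/2 = 8.780
n/ν for Z = 5.058/1 = 5.058
n/ν for T = 32.91/4 = 8.228
Smallest n/ν is Z → limiting reagent.
B consumed = (2/1) × 5.058 = 10.12 mol
B remaining = 17.56 − 10.12 = 7.440 mol
mass = 7.440 × 56.50 = 420.4 g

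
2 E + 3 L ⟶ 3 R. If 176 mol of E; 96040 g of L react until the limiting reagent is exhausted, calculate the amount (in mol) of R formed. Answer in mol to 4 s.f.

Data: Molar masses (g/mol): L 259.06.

n(E) = 176.0 mol
n(L) = 96040 / 259.06 = 370.7 mol
n/ν → E: 88.00, L: 123.6; E is limiting.
n(R) = (3/2) × 176.0 = 264.0 mol

264.0 mol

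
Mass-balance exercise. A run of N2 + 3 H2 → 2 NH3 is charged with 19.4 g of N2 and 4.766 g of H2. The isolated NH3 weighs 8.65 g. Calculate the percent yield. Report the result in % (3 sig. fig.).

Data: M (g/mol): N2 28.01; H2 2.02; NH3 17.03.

36.7 %

n(N2) = 19.40 / 28.01 = 0.6926 mol
n(H2) = 4.766 / 2.02 = 2.359 mol
n/ν → N2: 0.6926, H2: 0.7863; N2 is limiting.
theoretical n(NH3) = (2/1) × 0.6926 = 1.385 mol → 23.59 g
% yield = 8.65 / 23.59 × 100 = 36.67 %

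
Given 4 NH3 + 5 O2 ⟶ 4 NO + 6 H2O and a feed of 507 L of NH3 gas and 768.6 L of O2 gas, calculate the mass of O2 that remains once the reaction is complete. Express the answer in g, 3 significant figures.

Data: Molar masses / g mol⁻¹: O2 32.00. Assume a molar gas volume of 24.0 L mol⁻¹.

180 g

n(NH3) = 507.0 / 24.0 = 21.13 mol
n(O2) = 768.6 / 24.0 = 32.03 mol
n/ν for NH3 = 21.13/4 = 5.283
n/ν for O2 = 32.03/5 = 6.406
Smallest n/ν is NH3 → limiting reagent.
O2 consumed = (5/4) × 21.13 = 26.41 mol
O2 remaining = 32.03 − 26.41 = 5.620 mol
mass = 5.620 × 32.00 = 179.8 g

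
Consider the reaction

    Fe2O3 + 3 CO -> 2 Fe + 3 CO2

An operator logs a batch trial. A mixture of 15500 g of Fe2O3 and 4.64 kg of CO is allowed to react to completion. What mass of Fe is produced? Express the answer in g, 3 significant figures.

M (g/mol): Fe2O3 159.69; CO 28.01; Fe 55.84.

6170 g

n(Fe2O3) = 15500 / 159.69 = 97.06 mol
n(CO) = 4.640×1000 / 28.01 = 165.7 mol
n/ν for Fe2O3 = 97.06/1 = 97.06
n/ν for CO = 165.7/3 = 55.23
Smallest n/ν is CO → limiting reagent.
n(Fe) = (2/3) × 165.7 = 110.5 mol
mass = 110.5 × 55.84 = 6170 g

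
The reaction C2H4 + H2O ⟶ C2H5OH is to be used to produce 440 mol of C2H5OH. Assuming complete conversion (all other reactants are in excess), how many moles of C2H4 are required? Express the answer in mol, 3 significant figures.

n(C2H5OH) = 440.0 mol
n(C2H4) = (1/1) × 440.0 = 440.0 mol

440 mol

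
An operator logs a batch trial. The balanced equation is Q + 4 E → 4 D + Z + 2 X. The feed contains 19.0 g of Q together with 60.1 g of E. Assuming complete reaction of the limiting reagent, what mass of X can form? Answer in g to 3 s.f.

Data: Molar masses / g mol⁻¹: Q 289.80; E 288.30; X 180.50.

n(Q) = 19.00 / 289.80 = 0.06556 mol
n(E) = 60.10 / 288.30 = 0.2085 mol
n/ν for Q = 0.06556/1 = 0.06556
n/ν for E = 0.2085/4 = 0.05213
Smallest n/ν is E → limiting reagent.
n(X) = (2/4) × 0.2085 = 0.1043 mol
mass = 0.1043 × 180.50 = 18.83 g

18.8 g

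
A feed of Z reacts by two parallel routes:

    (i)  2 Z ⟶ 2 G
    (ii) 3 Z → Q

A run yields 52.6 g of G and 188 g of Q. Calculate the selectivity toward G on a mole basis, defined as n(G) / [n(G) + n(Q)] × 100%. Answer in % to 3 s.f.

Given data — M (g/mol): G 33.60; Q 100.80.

45.6 %

n(G) = 52.6 / 33.60 = 1.565 mol
n(Q) = 188 / 100.80 = 1.865 mol
selectivity = 1.565/(1.565+1.865) × 100 = 45.63 %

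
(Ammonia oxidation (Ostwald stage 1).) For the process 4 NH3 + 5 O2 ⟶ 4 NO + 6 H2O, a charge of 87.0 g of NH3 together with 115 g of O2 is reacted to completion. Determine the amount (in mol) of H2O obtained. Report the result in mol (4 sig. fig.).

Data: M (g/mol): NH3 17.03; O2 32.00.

n(NH3) = 87.00 / 17.03 = 5.109 mol
n(O2) = 115.0 / 32.00 = 3.594 mol
n/ν for NH3 = 5.109/4 = 1.277
n/ν for O2 = 3.594/5 = 0.7188
Smallest n/ν is O2 → limiting reagent.
n(H2O) = (6/5) × 3.594 = 4.313 mol

4.313 mol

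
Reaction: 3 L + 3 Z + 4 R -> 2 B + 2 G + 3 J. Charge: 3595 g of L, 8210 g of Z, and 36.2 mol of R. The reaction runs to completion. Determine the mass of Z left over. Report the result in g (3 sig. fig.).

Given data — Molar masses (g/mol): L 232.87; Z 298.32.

n(L) = 3595 / 232.87 = 15.44 mol
n(Z) = 8210 / 298.32 = 27.52 mol
n(R) = 36.20 mol
n/ν → L: 5.147, Z: 9.173, R: 9.050; L is limiting.
Z consumed = (3/3) × 15.44 = 15.44 mol
Z remaining = 27.52 − 15.44 = 12.08 mol
mass = 12.08 × 298.32 = 3604 g

3600 g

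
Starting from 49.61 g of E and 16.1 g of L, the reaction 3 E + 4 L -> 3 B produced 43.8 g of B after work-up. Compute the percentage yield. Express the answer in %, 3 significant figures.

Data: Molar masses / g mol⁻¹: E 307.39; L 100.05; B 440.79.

n(E) = 49.61 / 307.39 = 0.1614 mol
n(L) = 16.10 / 100.05 = 0.1609 mol
n/ν for E = 0.1614/3 = 0.05380
n/ν for L = 0.1609/4 = 0.04023
Smallest n/ν is L → limiting reagent.
theoretical n(B) = (3/4) × 0.1609 = 0.1207 mol → 53.20 g
% yield = 43.8 / 53.20 × 100 = 82.33 %

82.3 %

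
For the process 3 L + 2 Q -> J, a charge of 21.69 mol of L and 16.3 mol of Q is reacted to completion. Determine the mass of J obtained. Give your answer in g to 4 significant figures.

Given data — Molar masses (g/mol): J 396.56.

2867 g

n(L) = 21.69 mol
n(Q) = 16.30 mol
n/ν for L = 21.69/3 = 7.230
n/ν for Q = 16.30/2 = 8.150
Smallest n/ν is L → limiting reagent.
n(J) = (1/3) × 21.69 = 7.230 mol
mass = 7.230 × 396.56 = 2867 g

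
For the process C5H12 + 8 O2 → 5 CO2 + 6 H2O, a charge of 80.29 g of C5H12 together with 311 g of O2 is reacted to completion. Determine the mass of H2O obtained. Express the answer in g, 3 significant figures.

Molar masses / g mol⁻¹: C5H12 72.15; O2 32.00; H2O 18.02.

n(C5H12) = 80.29 / 72.15 = 1.113 mol
n(O2) = 311.0 / 32.00 = 9.719 mol
n/ν for C5H12 = 1.113/1 = 1.113
n/ν for O2 = 9.719/8 = 1.215
Smallest n/ν is C5H12 → limiting reagent.
n(H2O) = (6/1) × 1.113 = 6.678 mol
mass = 6.678 × 18.02 = 120.3 g

120 g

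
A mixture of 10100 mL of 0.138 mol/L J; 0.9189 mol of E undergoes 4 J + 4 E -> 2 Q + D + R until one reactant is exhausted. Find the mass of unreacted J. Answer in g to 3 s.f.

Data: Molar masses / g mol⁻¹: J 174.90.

83.1 g

n(J) = 0.138 × 10100/1000 = 1.394 mol
n(E) = 0.9189 mol
n/ν → J: 0.3485, E: 0.2297; E is limiting.
J consumed = (4/4) × 0.9189 = 0.9189 mol
J remaining = 1.394 − 0.9189 = 0.4751 mol
mass = 0.4751 × 174.90 = 83.09 g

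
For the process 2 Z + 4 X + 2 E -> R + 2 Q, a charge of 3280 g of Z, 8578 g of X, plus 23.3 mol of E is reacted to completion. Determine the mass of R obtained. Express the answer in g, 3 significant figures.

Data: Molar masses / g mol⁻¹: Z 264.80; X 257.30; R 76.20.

472 g

n(Z) = 3280 / 264.80 = 12.39 mol
n(X) = 8578 / 257.30 = 33.34 mol
n(E) = 23.30 mol
n/ν for Z = 12.39/2 = 6.195
n/ν for X = 33.34/4 = 8.335
n/ν for E = 23.30/2 = 11.65
Smallest n/ν is Z → limiting reagent.
n(R) = (1/2) × 12.39 = 6.195 mol
mass = 6.195 × 76.20 = 472.1 g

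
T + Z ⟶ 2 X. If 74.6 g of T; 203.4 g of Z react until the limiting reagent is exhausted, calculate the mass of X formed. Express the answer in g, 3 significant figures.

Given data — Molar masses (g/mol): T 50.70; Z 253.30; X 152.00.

244 g

n(T) = 74.60 / 50.70 = 1.471 mol
n(Z) = 203.4 / 253.30 = 0.8030 mol
n/ν for T = 1.471/1 = 1.471
n/ν for Z = 0.8030/1 = 0.8030
Smallest n/ν is Z → limiting reagent.
n(X) = (2/1) × 0.8030 = 1.606 mol
mass = 1.606 × 152.00 = 244.1 g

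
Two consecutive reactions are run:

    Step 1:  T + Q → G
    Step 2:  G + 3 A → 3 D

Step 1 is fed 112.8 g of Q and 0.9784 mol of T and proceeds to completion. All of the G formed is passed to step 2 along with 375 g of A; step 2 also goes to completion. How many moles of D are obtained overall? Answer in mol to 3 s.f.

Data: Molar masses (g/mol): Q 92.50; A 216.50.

1.73 mol

Step 1:
n(Q) = 112.8 / 92.50 = 1.219 mol
n(T) = 0.9784 mol
n/ν → Q: 1.219, T: 0.9784; T is limiting.
n(G) produced = (1/1) × 0.9784 = 0.9784 mol
Step 2:
n(G) available = 0.9784 mol
n(A) = 375.0 / 216.50 = 1.732 mol
n/ν → G: 0.9784, A: 0.5773; A is limiting.
n(D) = (3/3) × 1.732 = 1.732 mol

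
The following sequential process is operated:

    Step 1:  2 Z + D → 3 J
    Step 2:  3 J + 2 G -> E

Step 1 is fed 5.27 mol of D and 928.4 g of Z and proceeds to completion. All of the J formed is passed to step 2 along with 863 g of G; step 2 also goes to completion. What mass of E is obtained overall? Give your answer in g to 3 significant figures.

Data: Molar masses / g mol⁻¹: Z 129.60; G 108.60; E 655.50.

2350 g

Step 1:
n(D) = 5.270 mol
n(Z) = 928.4 / 129.60 = 7.164 mol
n/ν → D: 5.270, Z: 3.582; Z is limiting.
n(J) produced = (3/2) × 7.164 = 10.75 mol
Step 2:
n(J) available = 10.75 mol
n(G) = 863.0 / 108.60 = 7.947 mol
n/ν → J: 3.583, G: 3.974; J is limiting.
n(E) = (1/3) × 10.75 = 3.583 mol
mass = 3.583 × 655.50 = 2349 g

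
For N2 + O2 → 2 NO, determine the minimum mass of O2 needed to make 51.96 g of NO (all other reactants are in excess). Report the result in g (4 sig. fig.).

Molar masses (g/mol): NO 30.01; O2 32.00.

n(NO) = 51.96 / 30.01 = 1.731 mol
n(O2) = (1/2) × 1.731 = 0.8655 mol
mass = 0.8655 × 32.00 = 27.70 g

27.70 g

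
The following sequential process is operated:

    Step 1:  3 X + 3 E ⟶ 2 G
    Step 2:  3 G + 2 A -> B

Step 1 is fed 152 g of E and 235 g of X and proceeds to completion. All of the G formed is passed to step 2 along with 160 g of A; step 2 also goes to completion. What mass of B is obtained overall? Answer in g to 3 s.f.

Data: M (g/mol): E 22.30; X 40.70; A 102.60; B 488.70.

381 g

Step 1:
n(E) = 152.0 / 22.30 = 6.816 mol
n(X) = 235.0 / 40.70 = 5.774 mol
n/ν for E = 6.816/3 = 2.272
n/ν for X = 5.774/3 = 1.925
Smallest n/ν is X → limiting reagent.
n(G) produced = (2/3) × 5.774 = 3.849 mol
Step 2:
n(G) available = 3.849 mol
n(A) = 160.0 / 102.60 = 1.559 mol
n/ν for G = 3.849/3 = 1.283
n/ν for A = 1.559/2 = 0.7795
Smallest n/ν is A → limiting reagent.
n(B) = (1/2) × 1.559 = 0.7795 mol
mass = 0.7795 × 488.70 = 380.9 g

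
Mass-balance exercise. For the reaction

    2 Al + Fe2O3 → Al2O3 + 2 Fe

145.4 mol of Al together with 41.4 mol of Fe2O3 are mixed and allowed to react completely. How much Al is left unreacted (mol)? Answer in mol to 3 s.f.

62.6 mol

n(Al) = 145.4 mol
n(Fe2O3) = 41.40 mol
n/ν → Al: 72.70, Fe2O3: 41.40; Fe2O3 is limiting.
Al consumed = (2/1) × 41.40 = 82.80 mol
Al remaining = 145.4 − 82.80 = 62.60 mol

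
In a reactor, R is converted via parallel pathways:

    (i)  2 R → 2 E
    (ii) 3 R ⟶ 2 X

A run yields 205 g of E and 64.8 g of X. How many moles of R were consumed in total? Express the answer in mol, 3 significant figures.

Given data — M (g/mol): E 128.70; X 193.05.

n(E) = 205 / 128.70 = 1.593 mol
n(X) = 64.8 / 193.05 = 0.3357 mol
n(R) via (i) = (2/2)×1.593 = 1.593 mol
n(R) via (ii) = (3/2)×0.3357 = 0.5036 mol
total n(R) = 1.593 + 0.5036 = 2.097 mol

2.10 mol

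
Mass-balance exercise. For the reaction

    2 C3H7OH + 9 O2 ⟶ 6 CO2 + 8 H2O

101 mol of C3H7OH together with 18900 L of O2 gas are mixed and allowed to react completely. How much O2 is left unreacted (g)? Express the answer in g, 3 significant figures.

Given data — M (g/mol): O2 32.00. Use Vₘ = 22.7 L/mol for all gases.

n(C3H7OH) = 101.0 mol
n(O2) = 18900 / 22.7 = 832.6 mol
n/ν for C3H7OH = 101.0/2 = 50.50
n/ν for O2 = 832.6/9 = 92.51
Smallest n/ν is C3H7OH → limiting reagent.
O2 consumed = (9/2) × 101.0 = 454.5 mol
O2 remaining = 832.6 − 454.5 = 378.1 mol
mass = 378.1 × 32.00 = 12100 g

12100 g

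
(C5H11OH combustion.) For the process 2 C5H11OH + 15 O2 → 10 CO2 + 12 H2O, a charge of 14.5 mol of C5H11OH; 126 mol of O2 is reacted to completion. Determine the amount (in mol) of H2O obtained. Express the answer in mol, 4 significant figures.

87.00 mol

n(C5H11OH) = 14.50 mol
n(O2) = 126.0 mol
n/ν → C5H11OH: 7.250, O2: 8.400; C5H11OH is limiting.
n(H2O) = (12/2) × 14.50 = 87.00 mol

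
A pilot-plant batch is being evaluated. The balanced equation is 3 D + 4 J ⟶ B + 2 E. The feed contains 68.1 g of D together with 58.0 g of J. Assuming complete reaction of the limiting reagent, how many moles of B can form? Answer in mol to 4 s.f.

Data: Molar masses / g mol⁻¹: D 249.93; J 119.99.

n(D) = 68.10 / 249.93 = 0.2725 mol
n(J) = 58.00 / 119.99 = 0.4834 mol
n/ν → D: 0.09083, J: 0.1209; D is limiting.
n(B) = (1/3) × 0.2725 = 0.09083 mol

0.09083 mol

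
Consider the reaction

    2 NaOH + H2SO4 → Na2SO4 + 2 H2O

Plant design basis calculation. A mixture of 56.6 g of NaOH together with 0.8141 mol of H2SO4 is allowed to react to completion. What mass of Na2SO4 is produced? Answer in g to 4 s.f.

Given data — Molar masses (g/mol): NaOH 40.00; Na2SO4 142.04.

100.5 g

n(NaOH) = 56.60 / 40.00 = 1.415 mol
n(H2SO4) = 0.8141 mol
n/ν for NaOH = 1.415/2 = 0.7075
n/ν for H2SO4 = 0.8141/1 = 0.8141
Smallest n/ν is NaOH → limiting reagent.
n(Na2SO4) = (1/2) × 1.415 = 0.7075 mol
mass = 0.7075 × 142.04 = 100.5 g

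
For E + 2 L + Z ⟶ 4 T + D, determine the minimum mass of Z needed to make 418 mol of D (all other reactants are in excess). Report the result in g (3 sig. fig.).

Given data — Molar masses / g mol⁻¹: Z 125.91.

52600 g

n(D) = 418.0 mol
n(Z) = (1/1) × 418.0 = 418.0 mol
mass = 418.0 × 125.91 = 52630 g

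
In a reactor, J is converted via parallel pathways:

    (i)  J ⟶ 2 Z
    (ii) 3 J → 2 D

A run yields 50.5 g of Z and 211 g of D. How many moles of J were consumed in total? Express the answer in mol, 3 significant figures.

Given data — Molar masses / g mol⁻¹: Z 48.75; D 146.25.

n(Z) = 50.5 / 48.75 = 1.036 mol
n(D) = 211 / 146.25 = 1.443 mol
n(J) via (i) = (1/2)×1.036 = 0.5180 mol
n(J) via (ii) = (3/2)×1.443 = 2.165 mol
total n(J) = 0.5180 + 2.165 = 2.683 mol

2.68 mol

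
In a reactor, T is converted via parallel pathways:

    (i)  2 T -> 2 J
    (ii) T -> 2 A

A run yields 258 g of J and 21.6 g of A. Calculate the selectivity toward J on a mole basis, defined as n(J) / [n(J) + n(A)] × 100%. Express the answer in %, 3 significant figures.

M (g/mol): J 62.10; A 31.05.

n(J) = 258 / 62.10 = 4.155 mol
n(A) = 21.6 / 31.05 = 0.6957 mol
selectivity = 4.155/(4.155+0.6957) × 100 = 85.66 %

85.7 %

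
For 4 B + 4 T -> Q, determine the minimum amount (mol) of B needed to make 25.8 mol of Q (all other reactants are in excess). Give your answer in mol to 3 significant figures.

103 mol

n(Q) = 25.80 mol
n(B) = (4/1) × 25.80 = 103.2 mol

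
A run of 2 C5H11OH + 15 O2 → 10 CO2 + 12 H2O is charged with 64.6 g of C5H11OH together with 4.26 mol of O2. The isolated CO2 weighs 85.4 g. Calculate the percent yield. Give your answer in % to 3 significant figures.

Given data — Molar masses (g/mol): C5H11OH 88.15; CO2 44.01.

n(C5H11OH) = 64.60 / 88.15 = 0.7328 mol
n(O2) = 4.260 mol
n/ν for C5H11OH = 0.7328/2 = 0.3664
n/ν for O2 = 4.260/15 = 0.2840
Smallest n/ν is O2 → limiting reagent.
theoretical n(CO2) = (10/15) × 4.260 = 2.840 mol → 125.0 g
% yield = 85.4 / 125.0 × 100 = 68.32 %

68.3 %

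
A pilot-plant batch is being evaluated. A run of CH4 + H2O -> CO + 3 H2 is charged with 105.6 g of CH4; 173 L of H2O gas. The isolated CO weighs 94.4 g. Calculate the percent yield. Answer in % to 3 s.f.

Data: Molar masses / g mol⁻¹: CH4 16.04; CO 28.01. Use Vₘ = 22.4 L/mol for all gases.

51.2 %

n(CH4) = 105.6 / 16.04 = 6.584 mol
n(H2O) = 173.0 / 22.4 = 7.723 mol
n/ν for CH4 = 6.584/1 = 6.584
n/ν for H2O = 7.723/1 = 7.723
Smallest n/ν is CH4 → limiting reagent.
theoretical n(CO) = (1/1) × 6.584 = 6.584 mol → 184.4 g
% yield = 94.4 / 184.4 × 100 = 51.19 %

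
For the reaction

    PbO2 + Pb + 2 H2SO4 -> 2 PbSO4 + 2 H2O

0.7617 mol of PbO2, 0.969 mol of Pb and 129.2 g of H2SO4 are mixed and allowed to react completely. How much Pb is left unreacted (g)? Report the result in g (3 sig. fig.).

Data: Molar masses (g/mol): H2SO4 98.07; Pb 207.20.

64.3 g

n(PbO2) = 0.7617 mol
n(Pb) = 0.9690 mol
n(H2SO4) = 129.2 / 98.07 = 1.317 mol
n/ν → PbO2: 0.7617, Pb: 0.9690, H2SO4: 0.6585; H2SO4 is limiting.
Pb consumed = (1/2) × 1.317 = 0.6585 mol
Pb remaining = 0.9690 − 0.6585 = 0.3105 mol
mass = 0.3105 × 207.20 = 64.34 g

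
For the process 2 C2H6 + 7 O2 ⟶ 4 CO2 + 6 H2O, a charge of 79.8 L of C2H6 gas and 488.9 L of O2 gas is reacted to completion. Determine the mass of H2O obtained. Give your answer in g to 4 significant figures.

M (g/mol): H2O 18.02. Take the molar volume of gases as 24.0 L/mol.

179.7 g

n(C2H6) = 79.80 / 24.0 = 3.325 mol
n(O2) = 488.9 / 24.0 = 20.37 mol
n/ν for C2H6 = 3.325/2 = 1.663
n/ν for O2 = 20.37/7 = 2.910
Smallest n/ν is C2H6 → limiting reagent.
n(H2O) = (6/2) × 3.325 = 9.975 mol
mass = 9.975 × 18.02 = 179.7 g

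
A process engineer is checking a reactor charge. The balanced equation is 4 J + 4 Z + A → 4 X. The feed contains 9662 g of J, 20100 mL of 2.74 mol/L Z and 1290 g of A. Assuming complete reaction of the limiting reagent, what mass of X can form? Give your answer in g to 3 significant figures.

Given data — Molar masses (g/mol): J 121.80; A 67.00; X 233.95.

12900 g

n(J) = 9662 / 121.80 = 79.33 mol
n(Z) = 2.74 × 20100/1000 = 55.07 mol
n(A) = 1290 / 67.00 = 19.25 mol
n/ν for J = 79.33/4 = 19.83
n/ν for Z = 55.07/4 = 13.77
n/ν for A = 19.25/1 = 19.25
Smallest n/ν is Z → limiting reagent.
n(X) = (4/4) × 55.07 = 55.07 mol
mass = 55.07 × 233.95 = 12880 g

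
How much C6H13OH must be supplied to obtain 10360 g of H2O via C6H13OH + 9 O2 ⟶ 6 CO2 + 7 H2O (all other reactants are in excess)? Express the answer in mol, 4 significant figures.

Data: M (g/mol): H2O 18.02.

n(H2O) = 10360 / 18.02 = 574.9 mol
n(C6H13OH) = (1/7) × 574.9 = 82.13 mol

82.13 mol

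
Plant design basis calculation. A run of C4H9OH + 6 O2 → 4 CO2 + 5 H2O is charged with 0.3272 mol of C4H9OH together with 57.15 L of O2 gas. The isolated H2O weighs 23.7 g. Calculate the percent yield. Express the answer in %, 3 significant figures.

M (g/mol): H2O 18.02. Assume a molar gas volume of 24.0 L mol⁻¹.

n(C4H9OH) = 0.3272 mol
n(O2) = 57.15 / 24.0 = 2.381 mol
n/ν for C4H9OH = 0.3272/1 = 0.3272
n/ν for O2 = 2.381/6 = 0.3968
Smallest n/ν is C4H9OH → limiting reagent.
theoretical n(H2O) = (5/1) × 0.3272 = 1.636 mol → 29.48 g
% yield = 23.7 / 29.48 × 100 = 80.39 %

80.4 %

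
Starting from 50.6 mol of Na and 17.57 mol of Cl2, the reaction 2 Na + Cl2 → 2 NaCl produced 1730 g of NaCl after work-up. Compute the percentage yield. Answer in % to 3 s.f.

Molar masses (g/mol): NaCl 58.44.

n(Na) = 50.60 mol
n(Cl2) = 17.57 mol
n/ν for Na = 50.60/2 = 25.30
n/ν for Cl2 = 17.57/1 = 17.57
Smallest n/ν is Cl2 → limiting reagent.
theoretical n(NaCl) = (2/1) × 17.57 = 35.14 mol → 2054 g
% yield = 1730 / 2054 × 100 = 84.23 %

84.2 %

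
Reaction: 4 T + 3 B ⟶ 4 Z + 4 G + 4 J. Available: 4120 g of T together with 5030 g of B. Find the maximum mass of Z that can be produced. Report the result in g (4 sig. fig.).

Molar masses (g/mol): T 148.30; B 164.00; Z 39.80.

1106 g

n(T) = 4120 / 148.30 = 27.78 mol
n(B) = 5030 / 164.00 = 30.67 mol
n/ν for T = 27.78/4 = 6.945
n/ν for B = 30.67/3 = 10.22
Smallest n/ν is T → limiting reagent.
n(Z) = (4/4) × 27.78 = 27.78 mol
mass = 27.78 × 39.80 = 1106 g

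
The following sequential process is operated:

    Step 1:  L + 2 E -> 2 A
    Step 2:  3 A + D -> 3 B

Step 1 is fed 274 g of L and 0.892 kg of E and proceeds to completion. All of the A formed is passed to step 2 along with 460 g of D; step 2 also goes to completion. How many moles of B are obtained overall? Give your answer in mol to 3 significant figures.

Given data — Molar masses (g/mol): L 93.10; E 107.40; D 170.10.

5.89 mol

Step 1:
n(L) = 274.0 / 93.10 = 2.943 mol
n(E) = 0.8920×1000 / 107.40 = 8.305 mol
n/ν for L = 2.943/1 = 2.943
n/ν for E = 8.305/2 = 4.153
Smallest n/ν is L → limiting reagent.
n(A) produced = (2/1) × 2.943 = 5.886 mol
Step 2:
n(A) available = 5.886 mol
n(D) = 460.0 / 170.10 = 2.704 mol
n/ν for A = 5.886/3 = 1.962
n/ν for D = 2.704/1 = 2.704
Smallest n/ν is A → limiting reagent.
n(B) = (3/3) × 5.886 = 5.886 mol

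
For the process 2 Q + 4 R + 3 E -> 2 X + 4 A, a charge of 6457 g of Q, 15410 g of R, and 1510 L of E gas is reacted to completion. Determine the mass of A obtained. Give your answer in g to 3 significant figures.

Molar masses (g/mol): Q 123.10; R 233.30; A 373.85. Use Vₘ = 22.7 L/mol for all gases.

24700 g

n(Q) = 6457 / 123.10 = 52.45 mol
n(R) = 15410 / 233.30 = 66.05 mol
n(E) = 1510 / 22.7 = 66.52 mol
n/ν for Q = 52.45/2 = 26.23
n/ν for R = 66.05/4 = 16.51
n/ν for E = 66.52/3 = 22.17
Smallest n/ν is R → limiting reagent.
n(A) = (4/4) × 66.05 = 66.05 mol
mass = 66.05 × 373.85 = 24690 g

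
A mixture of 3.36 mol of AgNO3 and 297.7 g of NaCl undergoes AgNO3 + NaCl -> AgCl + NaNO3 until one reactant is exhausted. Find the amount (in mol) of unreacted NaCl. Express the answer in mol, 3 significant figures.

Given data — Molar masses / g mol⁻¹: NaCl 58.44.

1.73 mol

n(AgNO3) = 3.360 mol
n(NaCl) = 297.7 / 58.44 = 5.094 mol
n/ν for AgNO3 = 3.360/1 = 3.360
n/ν for NaCl = 5.094/1 = 5.094
Smallest n/ν is AgNO3 → limiting reagent.
NaCl consumed = (1/1) × 3.360 = 3.360 mol
NaCl remaining = 5.094 − 3.360 = 1.734 mol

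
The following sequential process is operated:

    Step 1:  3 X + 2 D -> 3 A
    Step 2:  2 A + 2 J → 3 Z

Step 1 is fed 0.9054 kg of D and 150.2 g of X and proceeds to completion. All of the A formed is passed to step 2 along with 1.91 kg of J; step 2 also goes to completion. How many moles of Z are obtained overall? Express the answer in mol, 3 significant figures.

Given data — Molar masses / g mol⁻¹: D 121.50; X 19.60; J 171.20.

11.5 mol

Step 1:
n(D) = 0.9054×1000 / 121.50 = 7.452 mol
n(X) = 150.2 / 19.60 = 7.663 mol
n/ν for D = 7.452/2 = 3.726
n/ν for X = 7.663/3 = 2.554
Smallest n/ν is X → limiting reagent.
n(A) produced = (3/3) × 7.663 = 7.663 mol
Step 2:
n(A) available = 7.663 mol
n(J) = 1.910×1000 / 171.20 = 11.16 mol
n/ν for A = 7.663/2 = 3.832
n/ν for J = 11.16/2 = 5.580
Smallest n/ν is A → limiting reagent.
n(Z) = (3/2) × 7.663 = 11.49 mol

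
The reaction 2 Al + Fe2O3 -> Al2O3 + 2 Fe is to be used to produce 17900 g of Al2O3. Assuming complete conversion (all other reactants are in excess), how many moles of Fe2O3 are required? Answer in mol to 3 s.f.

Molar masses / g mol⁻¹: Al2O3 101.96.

176 mol

n(Al2O3) = 17900 / 101.96 = 175.6 mol
n(Fe2O3) = (1/1) × 175.6 = 175.6 mol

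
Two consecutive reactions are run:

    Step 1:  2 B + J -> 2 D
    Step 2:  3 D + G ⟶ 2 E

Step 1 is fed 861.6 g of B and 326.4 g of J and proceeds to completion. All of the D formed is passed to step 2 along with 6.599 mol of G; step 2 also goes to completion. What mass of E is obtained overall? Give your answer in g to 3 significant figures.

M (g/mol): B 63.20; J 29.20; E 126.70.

Step 1:
n(B) = 861.6 / 63.20 = 13.63 mol
n(J) = 326.4 / 29.20 = 11.18 mol
n/ν for B = 13.63/2 = 6.815
n/ν for J = 11.18/1 = 11.18
Smallest n/ν is B → limiting reagent.
n(D) produced = (2/2) × 13.63 = 13.63 mol
Step 2:
n(D) available = 13.63 mol
n(G) = 6.599 mol
n/ν for D = 13.63/3 = 4.543
n/ν for G = 6.599/1 = 6.599
Smallest n/ν is D → limiting reagent.
n(E) = (2/3) × 13.63 = 9.087 mol
mass = 9.087 × 126.70 = 1151 g

1150 g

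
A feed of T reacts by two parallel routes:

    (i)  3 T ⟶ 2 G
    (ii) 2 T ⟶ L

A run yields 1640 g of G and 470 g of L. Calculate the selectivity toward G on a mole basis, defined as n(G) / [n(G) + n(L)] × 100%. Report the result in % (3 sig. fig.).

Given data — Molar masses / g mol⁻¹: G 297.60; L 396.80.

n(G) = 1640 / 297.60 = 5.511 mol
n(L) = 470 / 396.80 = 1.184 mol
selectivity = 5.511/(5.511+1.184) × 100 = 82.32 %

82.3 %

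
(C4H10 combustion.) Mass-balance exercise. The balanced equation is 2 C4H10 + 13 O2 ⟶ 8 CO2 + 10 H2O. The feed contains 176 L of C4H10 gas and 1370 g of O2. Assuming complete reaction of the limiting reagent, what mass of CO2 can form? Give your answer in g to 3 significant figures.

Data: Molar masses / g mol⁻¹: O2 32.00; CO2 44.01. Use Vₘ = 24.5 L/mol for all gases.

n(C4H10) = 176.0 / 24.5 = 7.184 mol
n(O2) = 1370 / 32.00 = 42.81 mol
n/ν → C4H10: 3.592, O2: 3.293; O2 is limiting.
n(CO2) = (8/13) × 42.81 = 26.34 mol
mass = 26.34 × 44.01 = 1159 g

1160 g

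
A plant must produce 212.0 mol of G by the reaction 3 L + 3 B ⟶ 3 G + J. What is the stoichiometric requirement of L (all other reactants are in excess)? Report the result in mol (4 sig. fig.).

n(G) = 212.0 mol
n(L) = (3/3) × 212.0 = 212.0 mol

212.0 mol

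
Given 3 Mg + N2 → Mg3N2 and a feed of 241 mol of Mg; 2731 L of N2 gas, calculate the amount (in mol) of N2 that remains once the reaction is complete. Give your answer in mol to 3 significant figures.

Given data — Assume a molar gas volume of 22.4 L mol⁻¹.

n(Mg) = 241.0 mol
n(N2) = 2731 / 22.4 = 121.9 mol
n/ν for Mg = 241.0/3 = 80.33
n/ν for N2 = 121.9/1 = 121.9
Smallest n/ν is Mg → limiting reagent.
N2 consumed = (1/3) × 241.0 = 80.33 mol
N2 remaining = 121.9 − 80.33 = 41.57 mol

41.6 mol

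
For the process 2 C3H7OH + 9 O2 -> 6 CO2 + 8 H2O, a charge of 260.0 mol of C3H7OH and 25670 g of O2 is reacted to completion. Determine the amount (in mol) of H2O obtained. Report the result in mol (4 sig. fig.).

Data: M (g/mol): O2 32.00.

n(C3H7OH) = 260.0 mol
n(O2) = 25670 / 32.00 = 802.2 mol
n/ν → C3H7OH: 130.0, O2: 89.13; O2 is limiting.
n(H2O) = (8/9) × 802.2 = 713.1 mol

713.1 mol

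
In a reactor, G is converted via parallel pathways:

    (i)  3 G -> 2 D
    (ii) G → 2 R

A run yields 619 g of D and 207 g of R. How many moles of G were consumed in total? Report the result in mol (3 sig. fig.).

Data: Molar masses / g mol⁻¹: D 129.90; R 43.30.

9.54 mol

n(D) = 619 / 129.90 = 4.765 mol
n(R) = 207 / 43.30 = 4.781 mol
n(G) via (i) = (3/2)×4.765 = 7.148 mol
n(G) via (ii) = (1/2)×4.781 = 2.391 mol
total n(G) = 7.148 + 2.391 = 9.539 mol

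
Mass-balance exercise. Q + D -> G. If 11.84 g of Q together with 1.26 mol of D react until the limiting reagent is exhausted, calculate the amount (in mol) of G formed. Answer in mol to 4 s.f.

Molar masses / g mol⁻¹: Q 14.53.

n(Q) = 11.84 / 14.53 = 0.8149 mol
n(D) = 1.260 mol
n/ν → Q: 0.8149, D: 1.260; Q is limiting.
n(G) = (1/1) × 0.8149 = 0.8149 mol

0.8149 mol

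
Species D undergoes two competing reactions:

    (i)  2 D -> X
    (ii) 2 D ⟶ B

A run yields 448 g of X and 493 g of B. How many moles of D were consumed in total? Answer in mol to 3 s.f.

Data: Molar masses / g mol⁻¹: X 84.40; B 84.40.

n(X) = 448 / 84.40 = 5.308 mol
n(B) = 493 / 84.40 = 5.841 mol
n(D) via (i) = (2/1)×5.308 = 10.62 mol
n(D) via (ii) = (2/1)×5.841 = 11.68 mol
total n(D) = 10.62 + 11.68 = 22.30 mol

22.3 mol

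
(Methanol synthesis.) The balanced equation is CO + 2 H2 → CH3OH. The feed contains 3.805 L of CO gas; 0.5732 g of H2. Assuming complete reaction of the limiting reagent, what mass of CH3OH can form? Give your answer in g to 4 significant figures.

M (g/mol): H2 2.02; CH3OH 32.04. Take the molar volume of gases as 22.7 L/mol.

n(CO) = 3.805 / 22.7 = 0.1676 mol
n(H2) = 0.5732 / 2.02 = 0.2838 mol
n/ν for CO = 0.1676/1 = 0.1676
n/ν for H2 = 0.2838/2 = 0.1419
Smallest n/ν is H2 → limiting reagent.
n(CH3OH) = (1/2) × 0.2838 = 0.1419 mol
mass = 0.1419 × 32.04 = 4.546 g

4.546 g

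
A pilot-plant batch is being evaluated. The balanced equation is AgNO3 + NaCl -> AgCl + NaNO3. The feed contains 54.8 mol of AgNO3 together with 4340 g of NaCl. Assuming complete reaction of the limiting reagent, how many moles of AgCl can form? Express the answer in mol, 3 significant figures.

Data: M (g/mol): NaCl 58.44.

n(AgNO3) = 54.80 mol
n(NaCl) = 4340 / 58.44 = 74.26 mol
n/ν for AgNO3 = 54.80/1 = 54.80
n/ν for NaCl = 74.26/1 = 74.26
Smallest n/ν is AgNO3 → limiting reagent.
n(AgCl) = (1/1) × 54.80 = 54.80 mol

54.8 mol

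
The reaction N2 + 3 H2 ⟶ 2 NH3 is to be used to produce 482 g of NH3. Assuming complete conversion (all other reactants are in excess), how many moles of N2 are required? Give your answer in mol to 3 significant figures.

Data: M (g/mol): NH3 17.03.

14.2 mol

n(NH3) = 482 / 17.03 = 28.30 mol
n(N2) = (1/2) × 28.30 = 14.15 mol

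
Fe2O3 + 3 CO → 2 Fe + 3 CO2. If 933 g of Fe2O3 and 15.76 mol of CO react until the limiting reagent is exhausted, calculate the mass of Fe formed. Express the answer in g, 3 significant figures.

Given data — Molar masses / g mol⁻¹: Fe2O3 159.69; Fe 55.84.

n(Fe2O3) = 933.0 / 159.69 = 5.843 mol
n(CO) = 15.76 mol
n/ν for Fe2O3 = 5.843/1 = 5.843
n/ν for CO = 15.76/3 = 5.253
Smallest n/ν is CO → limiting reagent.
n(Fe) = (2/3) × 15.76 = 10.51 mol
mass = 10.51 × 55.84 = 586.9 g

587 g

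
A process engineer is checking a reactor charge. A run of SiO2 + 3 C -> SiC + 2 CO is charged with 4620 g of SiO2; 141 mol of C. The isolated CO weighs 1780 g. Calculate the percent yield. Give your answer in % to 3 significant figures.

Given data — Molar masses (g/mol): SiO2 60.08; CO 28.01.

67.6 %

n(SiO2) = 4620 / 60.08 = 76.90 mol
n(C) = 141.0 mol
n/ν for SiO2 = 76.90/1 = 76.90
n/ν for C = 141.0/3 = 47.00
Smallest n/ν is C → limiting reagent.
theoretical n(CO) = (2/3) × 141.0 = 94.00 mol → 2633 g
% yield = 1780 / 2633 × 100 = 67.60 %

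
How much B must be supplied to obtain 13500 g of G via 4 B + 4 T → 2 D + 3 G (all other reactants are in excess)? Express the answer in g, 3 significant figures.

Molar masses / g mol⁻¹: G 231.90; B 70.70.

n(G) = 13500 / 231.90 = 58.21 mol
n(B) = (4/3) × 58.21 = 77.61 mol
mass = 77.61 × 70.70 = 5487 g

5490 g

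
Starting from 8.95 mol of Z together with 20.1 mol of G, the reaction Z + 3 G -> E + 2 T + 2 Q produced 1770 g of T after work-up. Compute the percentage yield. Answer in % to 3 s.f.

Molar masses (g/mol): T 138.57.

n(Z) = 8.950 mol
n(G) = 20.10 mol
n/ν → Z: 8.950, G: 6.700; G is limiting.
theoretical n(T) = (2/3) × 20.10 = 13.40 mol → 1857 g
% yield = 1770 / 1857 × 100 = 95.32 %

95.3 %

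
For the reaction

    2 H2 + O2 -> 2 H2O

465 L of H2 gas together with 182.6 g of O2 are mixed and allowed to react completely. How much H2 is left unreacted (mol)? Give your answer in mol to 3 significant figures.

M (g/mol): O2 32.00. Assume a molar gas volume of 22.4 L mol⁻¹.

9.35 mol

n(H2) = 465.0 / 22.4 = 20.76 mol
n(O2) = 182.6 / 32.00 = 5.706 mol
n/ν for H2 = 20.76/2 = 10.38
n/ν for O2 = 5.706/1 = 5.706
Smallest n/ν is O2 → limiting reagent.
H2 consumed = (2/1) × 5.706 = 11.41 mol
H2 remaining = 20.76 − 11.41 = 9.350 mol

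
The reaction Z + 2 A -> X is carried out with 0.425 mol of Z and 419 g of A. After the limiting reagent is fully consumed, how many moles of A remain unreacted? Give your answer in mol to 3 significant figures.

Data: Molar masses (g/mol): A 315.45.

n(Z) = 0.4250 mol
n(A) = 419.0 / 315.45 = 1.328 mol
n/ν for Z = 0.4250/1 = 0.4250
n/ν for A = 1.328/2 = 0.6640
Smallest n/ν is Z → limiting reagent.
A consumed = (2/1) × 0.4250 = 0.8500 mol
A remaining = 1.328 − 0.8500 = 0.4780 mol

0.478 mol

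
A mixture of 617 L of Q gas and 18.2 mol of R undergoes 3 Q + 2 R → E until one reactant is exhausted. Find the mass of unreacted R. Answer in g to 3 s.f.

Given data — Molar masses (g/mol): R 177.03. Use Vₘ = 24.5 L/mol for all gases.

250 g

n(Q) = 617.0 / 24.5 = 25.18 mol
n(R) = 18.20 mol
n/ν for Q = 25.18/3 = 8.393
n/ν for R = 18.20/2 = 9.100
Smallest n/ν is Q → limiting reagent.
R consumed = (2/3) × 25.18 = 16.79 mol
R remaining = 18.20 − 16.79 = 1.410 mol
mass = 1.410 × 177.03 = 249.6 g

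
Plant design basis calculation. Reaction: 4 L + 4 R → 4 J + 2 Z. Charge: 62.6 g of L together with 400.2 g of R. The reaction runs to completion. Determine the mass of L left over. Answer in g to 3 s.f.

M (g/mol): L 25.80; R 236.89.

19.0 g

n(L) = 62.60 / 25.80 = 2.426 mol
n(R) = 400.2 / 236.89 = 1.689 mol
n/ν for L = 2.426/4 = 0.6065
n/ν for R = 1.689/4 = 0.4223
Smallest n/ν is R → limiting reagent.
L consumed = (4/4) × 1.689 = 1.689 mol
L remaining = 2.426 − 1.689 = 0.7370 mol
mass = 0.7370 × 25.80 = 19.01 g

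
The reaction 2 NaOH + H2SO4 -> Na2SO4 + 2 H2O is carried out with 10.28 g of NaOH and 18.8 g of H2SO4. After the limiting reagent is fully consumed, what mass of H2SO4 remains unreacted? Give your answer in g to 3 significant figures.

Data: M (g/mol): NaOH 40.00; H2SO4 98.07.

6.20 g

n(NaOH) = 10.28 / 40.00 = 0.2570 mol
n(H2SO4) = 18.80 / 98.07 = 0.1917 mol
n/ν → NaOH: 0.1285, H2SO4: 0.1917; NaOH is limiting.
H2SO4 consumed = (1/2) × 0.2570 = 0.1285 mol
H2SO4 remaining = 0.1917 − 0.1285 = 0.06320 mol
mass = 0.06320 × 98.07 = 6.198 g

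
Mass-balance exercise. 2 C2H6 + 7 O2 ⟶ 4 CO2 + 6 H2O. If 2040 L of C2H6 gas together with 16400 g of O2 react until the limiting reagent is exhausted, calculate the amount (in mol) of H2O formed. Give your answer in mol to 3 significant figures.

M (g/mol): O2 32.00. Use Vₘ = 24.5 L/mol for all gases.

n(C2H6) = 2040 / 24.5 = 83.27 mol
n(O2) = 16400 / 32.00 = 512.5 mol
n/ν → C2H6: 41.64, O2: 73.21; C2H6 is limiting.
n(H2O) = (6/2) × 83.27 = 249.8 mol

250 mol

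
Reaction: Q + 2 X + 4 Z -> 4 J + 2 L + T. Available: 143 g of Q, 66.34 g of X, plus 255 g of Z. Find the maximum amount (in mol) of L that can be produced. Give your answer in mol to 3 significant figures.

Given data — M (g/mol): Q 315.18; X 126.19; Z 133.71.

n(Q) = 143.0 / 315.18 = 0.4537 mol
n(X) = 66.34 / 126.19 = 0.5257 mol
n(Z) = 255.0 / 133.71 = 1.907 mol
n/ν for Q = 0.4537/1 = 0.4537
n/ν for X = 0.5257/2 = 0.2629
n/ν for Z = 1.907/4 = 0.4768
Smallest n/ν is X → limiting reagent.
n(L) = (2/2) × 0.5257 = 0.5257 mol

0.526 mol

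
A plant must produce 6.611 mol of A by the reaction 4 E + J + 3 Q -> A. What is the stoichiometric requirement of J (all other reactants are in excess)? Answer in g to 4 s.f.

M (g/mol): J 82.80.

n(A) = 6.611 mol
n(J) = (1/1) × 6.611 = 6.611 mol
mass = 6.611 × 82.80 = 547.4 g

547.4 g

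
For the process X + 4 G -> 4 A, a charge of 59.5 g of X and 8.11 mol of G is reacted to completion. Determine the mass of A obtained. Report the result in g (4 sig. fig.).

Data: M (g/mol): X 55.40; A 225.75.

969.8 g

n(X) = 59.50 / 55.40 = 1.074 mol
n(G) = 8.110 mol
n/ν → X: 1.074, G: 2.028; X is limiting.
n(A) = (4/1) × 1.074 = 4.296 mol
mass = 4.296 × 225.75 = 969.8 g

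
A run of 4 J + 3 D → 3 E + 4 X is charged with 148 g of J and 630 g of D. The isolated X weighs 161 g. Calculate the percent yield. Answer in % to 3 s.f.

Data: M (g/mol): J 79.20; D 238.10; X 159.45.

54.0 %

n(J) = 148.0 / 79.20 = 1.869 mol
n(D) = 630.0 / 238.10 = 2.646 mol
n/ν → J: 0.4673, D: 0.8820; J is limiting.
theoretical n(X) = (4/4) × 1.869 = 1.869 mol → 298.0 g
% yield = 161 / 298.0 × 100 = 54.03 %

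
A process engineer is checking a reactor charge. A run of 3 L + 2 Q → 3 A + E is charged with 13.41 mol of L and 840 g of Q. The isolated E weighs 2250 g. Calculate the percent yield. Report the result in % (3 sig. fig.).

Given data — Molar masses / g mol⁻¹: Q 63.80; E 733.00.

n(L) = 13.41 mol
n(Q) = 840.0 / 63.80 = 13.17 mol
n/ν → L: 4.470, Q: 6.585; L is limiting.
theoretical n(E) = (1/3) × 13.41 = 4.470 mol → 3277 g
% yield = 2250 / 3277 × 100 = 68.66 %

68.7 %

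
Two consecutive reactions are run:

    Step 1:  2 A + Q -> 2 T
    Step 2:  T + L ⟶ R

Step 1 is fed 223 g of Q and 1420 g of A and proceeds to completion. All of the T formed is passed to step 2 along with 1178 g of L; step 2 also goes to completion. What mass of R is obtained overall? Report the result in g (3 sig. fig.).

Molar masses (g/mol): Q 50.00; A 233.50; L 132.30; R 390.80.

Step 1:
n(Q) = 223.0 / 50.00 = 4.460 mol
n(A) = 1420 / 233.50 = 6.081 mol
n/ν → Q: 4.460, A: 3.041; A is limiting.
n(T) produced = (2/2) × 6.081 = 6.081 mol
Step 2:
n(T) available = 6.081 mol
n(L) = 1178 / 132.30 = 8.904 mol
n/ν → T: 6.081, L: 8.904; T is limiting.
n(R) = (1/1) × 6.081 = 6.081 mol
mass = 6.081 × 390.80 = 2376 g

2380 g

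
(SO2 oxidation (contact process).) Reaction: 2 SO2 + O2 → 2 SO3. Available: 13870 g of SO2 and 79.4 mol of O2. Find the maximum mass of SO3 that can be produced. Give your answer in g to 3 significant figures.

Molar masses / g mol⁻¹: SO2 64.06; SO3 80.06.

n(SO2) = 13870 / 64.06 = 216.5 mol
n(O2) = 79.40 mol
n/ν → SO2: 108.3, O2: 79.40; O2 is limiting.
n(SO3) = (2/1) × 79.40 = 158.8 mol
mass = 158.8 × 80.06 = 12710 g

12700 g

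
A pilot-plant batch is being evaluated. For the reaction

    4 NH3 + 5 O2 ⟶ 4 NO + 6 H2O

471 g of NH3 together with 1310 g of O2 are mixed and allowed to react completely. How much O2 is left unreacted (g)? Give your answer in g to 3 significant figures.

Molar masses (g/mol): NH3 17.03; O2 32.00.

n(NH3) = 471.0 / 17.03 = 27.66 mol
n(O2) = 1310 / 32.00 = 40.94 mol
n/ν → NH3: 6.915, O2: 8.188; NH3 is limiting.
O2 consumed = (5/4) × 27.66 = 34.58 mol
O2 remaining = 40.94 − 34.58 = 6.360 mol
mass = 6.360 × 32.00 = 203.5 g

204 g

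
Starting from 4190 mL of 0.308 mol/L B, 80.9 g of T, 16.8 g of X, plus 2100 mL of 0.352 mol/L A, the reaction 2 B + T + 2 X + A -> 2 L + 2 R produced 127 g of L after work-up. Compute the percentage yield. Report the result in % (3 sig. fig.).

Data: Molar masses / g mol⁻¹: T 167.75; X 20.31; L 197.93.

n(B) = 0.308 × 4190/1000 = 1.291 mol
n(T) = 80.90 / 167.75 = 0.4823 mol
n(X) = 16.80 / 20.31 = 0.8272 mol
n(A) = 0.352 × 2100/1000 = 0.7392 mol
n/ν → B: 0.6455, T: 0.4823, X: 0.4136, A: 0.7392; X is limiting.
theoretical n(L) = (2/2) × 0.8272 = 0.8272 mol → 163.7 g
% yield = 127 / 163.7 × 100 = 77.58 %

77.6 %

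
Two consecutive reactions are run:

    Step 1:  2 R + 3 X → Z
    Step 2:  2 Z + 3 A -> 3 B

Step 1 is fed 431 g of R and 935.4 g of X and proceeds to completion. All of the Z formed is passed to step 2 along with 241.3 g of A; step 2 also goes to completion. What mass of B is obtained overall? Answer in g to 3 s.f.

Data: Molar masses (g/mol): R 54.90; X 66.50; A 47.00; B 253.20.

Step 1:
n(R) = 431.0 / 54.90 = 7.851 mol
n(X) = 935.4 / 66.50 = 14.07 mol
n/ν → R: 3.926, X: 4.690; R is limiting.
n(Z) produced = (1/2) × 7.851 = 3.926 mol
Step 2:
n(Z) available = 3.926 mol
n(A) = 241.3 / 47.00 = 5.134 mol
n/ν → Z: 1.963, A: 1.711; A is limiting.
n(B) = (3/3) × 5.134 = 5.134 mol
mass = 5.134 × 253.20 = 1300 g

1300 g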